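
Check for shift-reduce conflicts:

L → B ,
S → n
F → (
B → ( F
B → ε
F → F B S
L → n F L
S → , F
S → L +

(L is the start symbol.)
A shift-reduce conflict occurs when an LR(0) state has both:
  - a complete (reduce) item [A → α .] (dot at the end), and
  - a shift item [B → β . c γ] (dot before a terminal).

Augment with L' → L and build the canonical LR(0) collection (I0 = CLOSURE({[L' → . L]}), then GOTO on every symbol after a dot until no new states appear). It has 19 states:
  I0: { [B → . ( F], [B → .], [L → . B ,], [L → . n F L], [L' → . L] }  — shift, reduce
  I1: { [B → ( . F], [F → . (], [F → . F B S] }  — shift
  I2: { [L → B . ,] }  — shift
  I3: { [L' → L .] }  — accept
  I4: { [F → . (], [F → . F B S], [L → n . F L] }  — shift
  I5: { [F → ( .] }  — reduce
  I6: { [B → . ( F], [B → .], [F → F . B S], [L → . B ,], [L → . n F L], [L → n F . L] }  — shift, reduce
  I7: { [B → . ( F], [B → .], [F → F B . S], [L → . B ,], [L → . n F L], [L → B . ,], [S → . , F], [S → . L +], [S → . n] }  — shift, reduce
  I8: { [L → n F L .] }  — reduce
  I9: { [F → . (], [F → . F B S], [L → B , .], [S → , . F] }  — shift, reduce
  I10: { [S → L . +] }  — shift
  I11: { [F → F B S .] }  — reduce
  I12: { [F → . (], [F → . F B S], [L → n . F L], [S → n .] }  — shift, reduce
  I13: { [S → L + .] }  — reduce
  I14: { [B → . ( F], [B → .], [F → F . B S], [S → , F .] }  — shift, 2 reduces
  I15: { [B → . ( F], [B → .], [F → F B . S], [L → . B ,], [L → . n F L], [S → . , F], [S → . L +], [S → . n] }  — shift, reduce
  I16: { [F → . (], [F → . F B S], [S → , . F] }  — shift
  I17: { [L → B , .] }  — reduce
  I18: { [B → ( F .], [B → . ( F], [B → .], [F → F . B S] }  — shift, 2 reduces

I0 contains reduce item [B → .] and shift items [B → . ( F], [L → . n F L] — shift-reduce conflict.
I6 contains reduce item [B → .] and shift items [B → . ( F], [L → . n F L] — shift-reduce conflict.
I7 contains reduce item [B → .] and shift items [B → . ( F], [L → B . ,], [L → . n F L], [S → . , F], [S → . n] — shift-reduce conflict.
I9 contains reduce item [L → B , .] and shift item [F → . (] — shift-reduce conflict.
I12 contains reduce item [S → n .] and shift item [F → . (] — shift-reduce conflict.
I14 contains reduce items [B → .], [S → , F .] and shift item [B → . ( F] — shift-reduce conflict.
I15 contains reduce item [B → .] and shift items [B → . ( F], [L → . n F L], [S → . , F], [S → . n] — shift-reduce conflict.
I18 contains reduce items [B → .], [B → ( F .] and shift item [B → . ( F] — shift-reduce conflict.

Answer: Yes — I0: [B → .] vs [B → . ( F]; I6: [B → .] vs [B → . ( F]; I7: [B → .] vs [B → . ( F]; I9: [L → B , .] vs [F → . (]; I12: [S → n .] vs [F → . (]; I14: [B → .] vs [B → . ( F]; I15: [B → .] vs [B → . ( F]; I18: [B → .] vs [B → . ( F]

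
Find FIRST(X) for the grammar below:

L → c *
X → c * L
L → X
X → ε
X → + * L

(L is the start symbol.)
From X → c * L:
  - c is a terminal: add 'c' and stop
From X → ε:
  - ε-production, so ε ∈ FIRST(X)
From X → + * L:
  - '+' is a terminal: add '+' and stop

Collecting: FIRST(X) = { '+', 'c', ε }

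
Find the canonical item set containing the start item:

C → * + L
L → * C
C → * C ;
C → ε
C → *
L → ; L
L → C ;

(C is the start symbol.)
{ [C → . * + L], [C → . * C ;], [C → . *], [C → .], [C' → . C] }

First, augment the grammar with C' → C
I₀ = CLOSURE({ [C' → . C] }):
  [C' → . C] has the dot before C: add [C → . * + L], [C → . * C ;], [C → .], [C → . *]
No further items can be added.

I₀ = { [C → . * + L], [C → . * C ;], [C → . *], [C → .], [C' → . C] }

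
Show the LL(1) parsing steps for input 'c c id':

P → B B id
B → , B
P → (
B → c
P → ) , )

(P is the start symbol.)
LL(1) parsing maintains a stack (initially the start symbol over $) and the input. At each step: if the stack top is a terminal, match it against the current input token; if it is a non-terminal N, replace it with the RHS of M[N, lookahead] (the unique production whose predict set contains the lookahead).

Stack is shown with the top on the left.

Stack     Input     Action
--------------------------
P $       c c id $  output P → B B id
B B id $  c c id $  output B → c
c B id $  c c id $  match 'c'
B id $    c id $    output B → c
c id $    c id $    match 'c'
id $      id $      match 'id'
$         $         accept

The string is accepted.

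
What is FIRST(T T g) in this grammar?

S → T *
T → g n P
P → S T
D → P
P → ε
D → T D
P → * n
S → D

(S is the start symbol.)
FIRST sets of the non-terminals involved (from the grammar, by fixed-point iteration):
  FIRST(T) = { 'g' }

To compute FIRST(T T g), process the symbols left to right:
Symbol T is a non-terminal. Add FIRST(T) \ {ε} = { 'g' }
T is not nullable (ε ∉ FIRST(T)), so stop here.
FIRST(T T g) = { 'g' }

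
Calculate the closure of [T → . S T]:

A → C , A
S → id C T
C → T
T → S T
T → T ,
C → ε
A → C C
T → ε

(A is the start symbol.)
To compute CLOSURE, for each item [A → α.Bβ] where B is a non-terminal, add [B → .γ] for all productions B → γ; repeat for the newly added items until nothing changes.

Start with: [T → . S T]
  [T → . S T] has the dot before S: add [S → . id C T]
No further items can be added.

CLOSURE = { [S → . id C T], [T → . S T] }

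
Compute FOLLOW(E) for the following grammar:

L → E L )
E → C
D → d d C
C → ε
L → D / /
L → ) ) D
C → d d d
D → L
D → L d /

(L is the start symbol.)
In L → E L ): E is followed by L ')', add FIRST(L ')') \ {ε} = { ')', 'd' }

Taking the union: FOLLOW(E) = { ')', 'd' }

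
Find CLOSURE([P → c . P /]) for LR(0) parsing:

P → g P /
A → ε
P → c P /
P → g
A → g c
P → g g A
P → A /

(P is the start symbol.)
Start with: [P → c . P /]
  [P → c . P /] has the dot before P: add [P → . g P /], [P → . c P /], [P → . g], [P → . g g A], [P → . A /]
  [P → . A /] has the dot before A: add [A → .], [A → . g c]
No further items can be added.

CLOSURE = { [A → . g c], [A → .], [P → . A /], [P → . c P /], [P → . g P /], [P → . g g A], [P → . g], [P → c . P /] }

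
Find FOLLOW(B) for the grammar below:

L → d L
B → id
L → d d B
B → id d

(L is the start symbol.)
{ $ }

To compute FOLLOW(B), find every occurrence of B on a right-hand side N → α B β: add FIRST(β) \ {ε}, and if β is empty or nullable also add FOLLOW(N). Iterate to a fixed point.

In L → d d B: B is at the end, add FOLLOW(L)

The FOLLOW sets referred to above (computed the same way, to a fixed point):
  FOLLOW(L) = { $ }

Taking the union: FOLLOW(B) = { $ }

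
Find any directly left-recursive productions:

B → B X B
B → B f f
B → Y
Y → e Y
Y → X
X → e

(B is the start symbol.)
Yes, B is left-recursive

B → B X B: LEFT RECURSIVE (starts with B)
B → B f f: LEFT RECURSIVE (starts with B)
B → Y: starts with Y
Y → e Y: starts with e
Y → X: starts with X
X → e: starts with e

The grammar has direct left recursion on: B.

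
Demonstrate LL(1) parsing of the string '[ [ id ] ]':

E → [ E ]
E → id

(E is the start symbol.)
Stack is shown with the top on the left.

Stack      Input         Action
-------------------------------
E $        [ [ id ] ] $  output E → [ E ]
[ E ] $    [ [ id ] ] $  match '['
E ] $      [ id ] ] $    output E → [ E ]
[ E ] ] $  [ id ] ] $    match '['
E ] ] $    id ] ] $      output E → id
id ] ] $   id ] ] $      match 'id'
] ] $      ] ] $         match ']'
] $        ] $           match ']'
$          $             accept

The string is accepted.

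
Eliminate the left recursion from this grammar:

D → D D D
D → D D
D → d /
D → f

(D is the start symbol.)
D → d / D'
D → f D'
D' → D D D'
D' → D D'
D' → ε

D is directly left-recursive. The standard transformation for
  A → A α₁ | ... | A α_m | β₁ | ... | β_n
is
  A  → β₁ A' | ... | β_n A'
  A' → α₁ A' | ... | α_m A' | ε

D → d / becomes D → d / D'
D → f becomes D → f D'
D → D D D becomes D' → D D D'
D → D D becomes D' → D D'
Add D' → ε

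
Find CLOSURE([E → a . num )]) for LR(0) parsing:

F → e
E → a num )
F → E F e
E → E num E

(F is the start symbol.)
{ [E → a . num )] }

Start with: [E → a . num )]
The dot precedes the terminal num, so nothing is added.

CLOSURE = { [E → a . num )] }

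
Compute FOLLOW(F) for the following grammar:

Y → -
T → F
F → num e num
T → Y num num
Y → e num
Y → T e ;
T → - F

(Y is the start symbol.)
{ 'e' }

To compute FOLLOW(F), find every occurrence of F on a right-hand side N → α F β: add FIRST(β) \ {ε}, and if β is empty or nullable also add FOLLOW(N). Iterate to a fixed point.

In T → F: F is at the end, add FOLLOW(T)
In T → - F: F is at the end, add FOLLOW(T)

The FOLLOW sets referred to above (computed the same way, to a fixed point):
  FOLLOW(T) = { 'e' }

Taking the union: FOLLOW(F) = { 'e' }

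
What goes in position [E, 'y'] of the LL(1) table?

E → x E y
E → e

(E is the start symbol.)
Empty (error entry)

To find M[E, 'y'], we find productions for E where 'y' is in the predict set (PREDICT(N → α) = (FIRST(α) \ {ε}) ∪ (FOLLOW(N) if α ⇒* ε)).

E → x E y: PREDICT = { 'x' }
E → e: PREDICT = { 'e' }

M[E, 'y'] is empty (no production applies)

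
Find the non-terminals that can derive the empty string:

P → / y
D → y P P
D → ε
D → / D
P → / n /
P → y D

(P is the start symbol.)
{ 'D' }

A non-terminal is nullable if it can derive ε (the empty string): either it has an ε-production, or it has a production whose right-hand side consists entirely of nullable non-terminals.

ε-productions: D → ε
So D is immediately nullable.
No further non-terminal can be added: every production for the remaining non-terminals contains a terminal or a non-nullable non-terminal.
Nullable = { 'D' }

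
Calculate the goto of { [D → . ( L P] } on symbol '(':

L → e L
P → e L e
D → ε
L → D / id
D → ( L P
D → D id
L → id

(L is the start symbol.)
{ [D → ( . L P], [D → . ( L P], [D → . D id], [D → .], [L → . D / id], [L → . e L], [L → . id] }

GOTO(I, '(') = CLOSURE({ [A → αX.β] : [A → α.Xβ] ∈ I, X = '(' })

Items with dot before '(', with the dot advanced:
  [D → . ( L P] → [D → ( . L P]
Closure of the advanced items:
  [D → ( . L P] has the dot before L: add [L → . e L], [L → . D / id], [L → . id]
  [L → . D / id] has the dot before D: add [D → .], [D → . ( L P], [D → . D id]

GOTO = { [D → ( . L P], [D → . ( L P], [D → . D id], [D → .], [L → . D / id], [L → . e L], [L → . id] }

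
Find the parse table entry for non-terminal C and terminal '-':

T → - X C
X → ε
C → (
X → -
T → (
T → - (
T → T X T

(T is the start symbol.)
Empty (error entry)

To find M[C, '-'], we find productions for C where '-' is in the predict set (PREDICT(N → α) = (FIRST(α) \ {ε}) ∪ (FOLLOW(N) if α ⇒* ε)).

C → (: PREDICT = { '(' }

M[C, '-'] is empty (no production applies)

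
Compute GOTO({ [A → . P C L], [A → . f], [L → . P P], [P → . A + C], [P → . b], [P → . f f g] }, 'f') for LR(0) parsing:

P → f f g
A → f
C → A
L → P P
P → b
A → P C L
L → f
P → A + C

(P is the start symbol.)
{ [A → f .], [P → f . f g] }

GOTO(I, 'f') = CLOSURE({ [A → αX.β] : [A → α.Xβ] ∈ I, X = 'f' })

Items with dot before 'f', with the dot advanced:
  [A → . f] → [A → f .]
  [P → . f f g] → [P → f . f g]
Closure adds nothing (no advanced item has the dot before a non-terminal).

GOTO = { [A → f .], [P → f . f g] }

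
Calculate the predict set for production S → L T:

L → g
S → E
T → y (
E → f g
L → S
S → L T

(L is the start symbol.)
PREDICT(S → L T) = (FIRST(RHS) \ {ε}) ∪ (FOLLOW(S) if ε ∈ FIRST(RHS), i.e. RHS ⇒* ε)
FIRST(L) = { 'f', 'g' }
FIRST(L T) = { 'f', 'g' }
ε ∉ FIRST(L T), so FOLLOW(S) is not added.
PREDICT(S → L T) = { 'f', 'g' }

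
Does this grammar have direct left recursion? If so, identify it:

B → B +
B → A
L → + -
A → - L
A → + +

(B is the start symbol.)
Yes, B is left-recursive

B → B +: LEFT RECURSIVE (starts with B)
B → A: starts with A
L → + -: starts with '+'
A → - L: starts with '-'
A → + +: starts with '+'

The grammar has direct left recursion on: B.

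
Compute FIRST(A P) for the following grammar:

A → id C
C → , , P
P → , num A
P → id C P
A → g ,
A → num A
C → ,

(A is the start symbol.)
{ 'g', 'id', 'num' }

FIRST sets of the non-terminals involved (from the grammar, by fixed-point iteration):
  FIRST(A) = { 'g', 'id', 'num' }

To compute FIRST(A P), process the symbols left to right:
Symbol A is a non-terminal. Add FIRST(A) \ {ε} = { 'g', 'id', 'num' }
A is not nullable (ε ∉ FIRST(A)), so stop here.
FIRST(A P) = { 'g', 'id', 'num' }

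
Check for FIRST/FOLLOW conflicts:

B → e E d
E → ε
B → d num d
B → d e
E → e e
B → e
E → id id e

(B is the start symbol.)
No FIRST/FOLLOW conflicts.

Nullable non-terminals: E.

E: nullable alternative(s) E → ε; FOLLOW(E) = { 'd' }
  E → ε: FIRST \ {ε} = { } — this is the only nullable alternative, skip
  E → e e: FIRST \ {ε} = { 'e' } — disjoint from FOLLOW(E)
  E → id id e: FIRST \ {ε} = { 'id' } — disjoint from FOLLOW(E)

B has no nullable alternative, so no FIRST/FOLLOW check is needed there.

No FIRST/FOLLOW conflicts found.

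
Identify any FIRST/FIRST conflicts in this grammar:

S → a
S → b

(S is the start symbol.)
No FIRST/FIRST conflicts.

Productions for S:
  S → a: FIRST = { 'a' }
  S → b: FIRST = { 'b' }

All alternatives of each non-terminal have pairwise disjoint FIRST sets.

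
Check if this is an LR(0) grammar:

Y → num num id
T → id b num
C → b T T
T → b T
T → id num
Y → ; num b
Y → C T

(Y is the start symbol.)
Augment with Y' → Y and build the canonical LR(0) collection (I0 = CLOSURE({[Y' → . Y]}), then GOTO on every symbol after a dot until no new states appear). It has 19 states:
  I0: { [C → . b T T], [Y → . ; num b], [Y → . C T], [Y → . num num id], [Y' → . Y] }  — shift
  I1: { [Y → ; . num b] }  — shift
  I2: { [T → . b T], [T → . id b num], [T → . id num], [Y → C . T] }  — shift
  I3: { [Y' → Y .] }  — accept
  I4: { [C → b . T T], [T → . b T], [T → . id b num], [T → . id num] }  — shift
  I5: { [Y → num . num id] }  — shift
  I6: { [Y → num num . id] }  — shift
  I7: { [Y → num num id .] }  — reduce
  I8: { [C → b T . T], [T → . b T], [T → . id b num], [T → . id num] }  — shift
  I9: { [T → . b T], [T → . id b num], [T → . id num], [T → b . T] }  — shift
  I10: { [T → id . b num], [T → id . num] }  — shift
  I11: { [T → id b . num] }  — shift
  I12: { [T → id num .] }  — reduce
  I13: { [T → id b num .] }  — reduce
  I14: { [T → b T .] }  — reduce
  I15: { [C → b T T .] }  — reduce
  I16: { [Y → C T .] }  — reduce
  I17: { [Y → ; num . b] }  — shift
  I18: { [Y → ; num b .] }  — reduce

Every state is either a pure shift/goto state or contains exactly one complete item and nothing to shift — no conflicts. The grammar is LR(0).

Answer: Yes, the grammar is LR(0)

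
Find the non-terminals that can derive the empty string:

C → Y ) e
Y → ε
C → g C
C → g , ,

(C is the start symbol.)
{ 'Y' }

A non-terminal is nullable if it can derive ε (the empty string): either it has an ε-production, or it has a production whose right-hand side consists entirely of nullable non-terminals.

ε-productions: Y → ε
So Y is immediately nullable.
No further non-terminal can be added: every production for the remaining non-terminals contains a terminal or a non-nullable non-terminal.
Nullable = { 'Y' }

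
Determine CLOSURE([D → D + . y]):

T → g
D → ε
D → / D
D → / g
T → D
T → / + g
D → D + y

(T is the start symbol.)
To compute CLOSURE, for each item [A → α.Bβ] where B is a non-terminal, add [B → .γ] for all productions B → γ; repeat for the newly added items until nothing changes.

Start with: [D → D + . y]
The dot precedes the terminal y, so nothing is added.

CLOSURE = { [D → D + . y] }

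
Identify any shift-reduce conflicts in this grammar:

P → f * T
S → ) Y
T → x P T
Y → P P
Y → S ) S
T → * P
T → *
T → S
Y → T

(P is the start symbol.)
Augment with P' → P and build the canonical LR(0) collection (I0 = CLOSURE({[P' → . P]}), then GOTO on every symbol after a dot until no new states appear). It has 19 states:
  I0: { [P → . f * T], [P' → . P] }  — shift
  I1: { [P' → P .] }  — accept
  I2: { [P → f . * T] }  — shift
  I3: { [P → f * . T], [S → . ) Y], [T → . * P], [T → . *], [T → . S], [T → . x P T] }  — shift
  I4: { [P → . f * T], [S → ) . Y], [S → . ) Y], [T → . * P], [T → . *], [T → . S], [T → . x P T], [Y → . P P], [Y → . S ) S], [Y → . T] }  — shift
  I5: { [P → . f * T], [T → * . P], [T → * .] }  — shift, reduce
  I6: { [T → S .] }  — reduce
  I7: { [P → f * T .] }  — reduce
  I8: { [P → . f * T], [T → x . P T] }  — shift
  I9: { [S → . ) Y], [T → . * P], [T → . *], [T → . S], [T → . x P T], [T → x P . T] }  — shift
  I10: { [T → x P T .] }  — reduce
  I11: { [T → * P .] }  — reduce
  I12: { [P → . f * T], [Y → P . P] }  — shift
  I13: { [T → S .], [Y → S . ) S] }  — shift, reduce
  I14: { [Y → T .] }  — reduce
  I15: { [S → ) Y .] }  — reduce
  I16: { [S → . ) Y], [Y → S ) . S] }  — shift
  I17: { [Y → S ) S .] }  — reduce
  I18: { [Y → P P .] }  — reduce

I5 contains reduce item [T → * .] and shift item [P → . f * T] — shift-reduce conflict.
I13 contains reduce item [T → S .] and shift item [Y → S . ) S] — shift-reduce conflict.

Answer: Yes — I5: [T → * .] vs [P → . f * T]; I13: [T → S .] vs [Y → S . ) S]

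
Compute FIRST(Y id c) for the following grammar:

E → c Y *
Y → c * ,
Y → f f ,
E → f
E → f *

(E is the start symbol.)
{ 'c', 'f' }

FIRST sets of the non-terminals involved (from the grammar, by fixed-point iteration):
  FIRST(Y) = { 'c', 'f' }

To compute FIRST(Y id c), process the symbols left to right:
Symbol Y is a non-terminal. Add FIRST(Y) \ {ε} = { 'c', 'f' }
Y is not nullable (ε ∉ FIRST(Y)), so stop here.
FIRST(Y id c) = { 'c', 'f' }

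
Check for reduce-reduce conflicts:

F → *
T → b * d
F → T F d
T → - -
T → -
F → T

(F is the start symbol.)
No reduce-reduce conflicts

A reduce-reduce conflict occurs when an LR(0) state has two complete items [A → α .] and [B → β .] — both call for a reduction, and with no lookahead the parser cannot choose between them.

Augment with F' → F and build the canonical LR(0) collection (I0 = CLOSURE({[F' → . F]}), then GOTO on every symbol after a dot until no new states appear). It has 11 states:
  I0: { [F → . *], [F → . T F d], [F → . T], [F' → . F], [T → . - -], [T → . -], [T → . b * d] }  — shift
  I1: { [F → * .] }  — reduce
  I2: { [T → - . -], [T → - .] }  — shift, reduce
  I3: { [F' → F .] }  — accept
  I4: { [F → . *], [F → . T F d], [F → . T], [F → T . F d], [F → T .], [T → . - -], [T → . -], [T → . b * d] }  — shift, reduce
  I5: { [T → b . * d] }  — shift
  I6: { [T → b * . d] }  — shift
  I7: { [T → b * d .] }  — reduce
  I8: { [F → T F . d] }  — shift
  I9: { [F → T F d .] }  — reduce
  I10: { [T → - - .] }  — reduce

No state contains more than one complete item.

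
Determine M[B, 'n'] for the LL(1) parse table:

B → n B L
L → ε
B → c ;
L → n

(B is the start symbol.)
To find M[B, 'n'], we find productions for B where 'n' is in the predict set (PREDICT(N → α) = (FIRST(α) \ {ε}) ∪ (FOLLOW(N) if α ⇒* ε)).

B → n B L: PREDICT = { 'n' }
  'n' is in predict set, so this production goes in M[B, 'n']
B → c ;: PREDICT = { 'c' }

M[B, 'n'] = B → n B L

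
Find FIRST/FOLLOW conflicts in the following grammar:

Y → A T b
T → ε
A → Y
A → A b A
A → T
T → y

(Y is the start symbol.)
A FIRST/FOLLOW conflict occurs when a non-terminal N has a nullable alternative N → β (β ⇒* ε) and another alternative N → α with FIRST(α) ∩ FOLLOW(N) ≠ ∅: on such a lookahead the parser cannot decide between expanding α and letting N vanish via β.

Nullable non-terminals: A, T.
FIRST sets used below: FIRST(Y) = { 'b', 'y' }, FIRST(A) = { 'b', 'y', ε }, FIRST(T) = { 'y', ε }

A: nullable alternative(s) A → T; FOLLOW(A) = { 'b', 'y' }
  A → Y: FIRST \ {ε} = { 'b', 'y' } — overlaps FOLLOW(A) on { 'b', 'y' }: CONFLICT
  A → A b A: FIRST \ {ε} = { 'b', 'y' } — overlaps FOLLOW(A) on { 'b', 'y' }: CONFLICT
  A → T: FIRST \ {ε} = { 'y' } — this is the only nullable alternative, skip

T: nullable alternative(s) T → ε; FOLLOW(T) = { 'b', 'y' }
  T → ε: FIRST \ {ε} = { } — this is the only nullable alternative, skip
  T → y: FIRST \ {ε} = { 'y' } — overlaps FOLLOW(T) on { 'y' }: CONFLICT

Y has no nullable alternative, so no FIRST/FOLLOW check is needed there.

So the grammar has 3 FIRST/FOLLOW conflicts (marked CONFLICT above).

Answer: Yes. T → y with FOLLOW(T) on { 'y' }; A → Y with FOLLOW(A) on { 'b', 'y' }; A → A b A with FOLLOW(A) on { 'b', 'y' }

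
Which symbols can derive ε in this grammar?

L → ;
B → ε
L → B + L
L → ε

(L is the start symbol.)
{ 'B', 'L' }

A non-terminal is nullable if it can derive ε (the empty string): either it has an ε-production, or it has a production whose right-hand side consists entirely of nullable non-terminals.

ε-productions: B → ε, L → ε
So B, L are immediately nullable.
Every non-terminal is now nullable.
Nullable = { 'B', 'L' }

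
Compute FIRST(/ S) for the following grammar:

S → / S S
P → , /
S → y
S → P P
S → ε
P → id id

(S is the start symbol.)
{ '/' }

To compute FIRST(/ S), process the symbols left to right:
Symbol / is a terminal. Add '/' and stop.
FIRST(/ S) = { '/' }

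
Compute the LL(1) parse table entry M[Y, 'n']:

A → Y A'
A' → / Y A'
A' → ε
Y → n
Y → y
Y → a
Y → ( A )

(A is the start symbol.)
Y → n

To find M[Y, 'n'], we find productions for Y where 'n' is in the predict set (PREDICT(N → α) = (FIRST(α) \ {ε}) ∪ (FOLLOW(N) if α ⇒* ε)).

Y → n: PREDICT = { 'n' }
  'n' is in predict set, so this production goes in M[Y, 'n']
Y → y: PREDICT = { 'y' }
Y → a: PREDICT = { 'a' }
Y → ( A ): PREDICT = { '(' }

M[Y, 'n'] = Y → n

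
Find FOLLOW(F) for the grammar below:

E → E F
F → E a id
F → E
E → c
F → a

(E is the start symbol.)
To compute FOLLOW(F), find every occurrence of F on a right-hand side N → α F β: add FIRST(β) \ {ε}, and if β is empty or nullable also add FOLLOW(N). Iterate to a fixed point.

In E → E F: F is at the end, add FOLLOW(E)

The FOLLOW sets referred to above (computed the same way, to a fixed point):
  FOLLOW(E) = { $, 'a', 'c' }

Taking the union: FOLLOW(F) = { $, 'a', 'c' }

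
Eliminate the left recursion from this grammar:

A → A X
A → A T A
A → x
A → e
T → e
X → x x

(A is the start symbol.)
A is directly left-recursive. The standard transformation for
  A → A α₁ | ... | A α_m | β₁ | ... | β_n
is
  A  → β₁ A' | ... | β_n A'
  A' → α₁ A' | ... | α_m A' | ε

A → x becomes A → x A'
A → e becomes A → e A'
A → A X becomes A' → X A'
A → A T A becomes A' → T A A'
Add A' → ε

Productions for other non-terminals are unchanged:
  T → e
  X → x x

Resulting grammar:
A → x A'
A → e A'
A' → X A'
A' → T A A'
A' → ε
T → e
X → x x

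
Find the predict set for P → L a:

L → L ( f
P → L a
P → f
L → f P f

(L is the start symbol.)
{ 'f' }

PREDICT(P → L a) = (FIRST(RHS) \ {ε}) ∪ (FOLLOW(P) if ε ∈ FIRST(RHS), i.e. RHS ⇒* ε)
FIRST(L) = { 'f' }
FIRST(L a) = { 'f' }
ε ∉ FIRST(L a), so FOLLOW(P) is not added.
PREDICT(P → L a) = { 'f' }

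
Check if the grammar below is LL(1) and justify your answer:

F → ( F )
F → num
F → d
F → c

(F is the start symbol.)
Yes, the grammar is LL(1).

For F:
  PREDICT(F → '(' F ')') = { '(' }
  PREDICT(F → num) = { 'num' }
  PREDICT(F → d) = { 'd' }
  PREDICT(F → c) = { 'c' }

All predict sets are disjoint. The grammar IS LL(1).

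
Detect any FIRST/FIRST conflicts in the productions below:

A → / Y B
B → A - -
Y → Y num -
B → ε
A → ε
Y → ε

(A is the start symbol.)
A FIRST/FIRST conflict occurs when two productions N → α and N → β for the same non-terminal have FIRST(α) ∩ FIRST(β) ≠ ∅ (with ε ∈ FIRST of a nullable right-hand side, so two nullable alternatives also conflict).

FIRST sets of the non-terminals at (or reachable through a nullable prefix from) the front of some alternative:
  FIRST(A) = { '/', ε }
  FIRST(Y) = { 'num', ε }

Productions for A:
  A → / Y B: FIRST = { '/' }
  A → ε: FIRST = { ε }
Productions for B:
  B → A - -: FIRST = { '-', '/' }
  B → ε: FIRST = { ε }
Productions for Y:
  Y → Y num -: FIRST = { 'num' }
  Y → ε: FIRST = { ε }

All alternatives of each non-terminal have pairwise disjoint FIRST sets.

Answer: No FIRST/FIRST conflicts.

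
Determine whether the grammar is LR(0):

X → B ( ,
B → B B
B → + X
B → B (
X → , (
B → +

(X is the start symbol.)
No. Shift-reduce conflict between [B → + .] and [B → . +]

A grammar is LR(0) if no state in the canonical LR(0) collection has:
  - both a shift item (dot before a terminal) and a complete item (shift-reduce conflict), or
  - two or more complete items (reduce-reduce conflict; the accept item [X' → X .] counts as a complete item here).

Augment with X' → X and build the canonical LR(0) collection (I0 = CLOSURE({[X' → . X]}), then GOTO on every symbol after a dot until no new states appear). It has 11 states:
  I0: { [B → . + X], [B → . +], [B → . B (], [B → . B B], [X → . , (], [X → . B ( ,], [X' → . X] }  — shift
  I1: { [B → + . X], [B → + .], [B → . + X], [B → . +], [B → . B (], [B → . B B], [X → . , (], [X → . B ( ,] }  — shift, reduce
  I2: { [X → , . (] }  — shift
  I3: { [B → . + X], [B → . +], [B → . B (], [B → . B B], [B → B . (], [B → B . B], [X → B . ( ,] }  — shift
  I4: { [X' → X .] }  — accept
  I5: { [B → B ( .], [X → B ( . ,] }  — shift, reduce
  I6: { [B → . + X], [B → . +], [B → . B (], [B → . B B], [B → B . (], [B → B . B], [B → B B .] }  — shift, reduce
  I7: { [B → B ( .] }  — reduce
  I8: { [X → B ( , .] }  — reduce
  I9: { [X → , ( .] }  — reduce
  I10: { [B → + X .] }  — reduce

Conflict in state I1:
  Shift-reduce conflict between [B → + .] and [B → . +]
So the grammar is NOT LR(0).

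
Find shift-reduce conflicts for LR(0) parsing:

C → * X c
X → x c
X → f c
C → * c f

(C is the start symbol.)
A shift-reduce conflict occurs when an LR(0) state has both:
  - a complete (reduce) item [A → α .] (dot at the end), and
  - a shift item [B → β . c γ] (dot before a terminal).

Augment with C' → C and build the canonical LR(0) collection (I0 = CLOSURE({[C' → . C]}), then GOTO on every symbol after a dot until no new states appear). It has 11 states:
  I0: { [C → . * X c], [C → . * c f], [C' → . C] }  — shift
  I1: { [C → * . X c], [C → * . c f], [X → . f c], [X → . x c] }  — shift
  I2: { [C' → C .] }  — accept
  I3: { [C → * X . c] }  — shift
  I4: { [C → * c . f] }  — shift
  I5: { [X → f . c] }  — shift
  I6: { [X → x . c] }  — shift
  I7: { [X → x c .] }  — reduce
  I8: { [X → f c .] }  — reduce
  I9: { [C → * c f .] }  — reduce
  I10: { [C → * X c .] }  — reduce

No state contains both a complete item and a shift item.

Answer: No shift-reduce conflicts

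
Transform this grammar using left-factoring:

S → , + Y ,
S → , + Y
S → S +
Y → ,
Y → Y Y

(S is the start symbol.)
S → , + Y S'
S' → ,
S' → ε
S → S +
Y → ,
Y → Y Y

Left-factoring transforms A → αβ₁ | αβ₂ into A → αA' and A' → β₁ | β₂
(α is the longest common prefix among the alternatives). Repeat until
no nonterminal has two alternatives with a common prefix.

Round 1: S has alternatives sharing prefix ', + Y'. Introduce S': S → , + Y S'
  Add: S' → ,
  Add: S' → ε

No remaining common prefixes — done.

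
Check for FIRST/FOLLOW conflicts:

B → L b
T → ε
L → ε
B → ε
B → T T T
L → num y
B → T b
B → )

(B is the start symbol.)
A FIRST/FOLLOW conflict occurs when a non-terminal N has a nullable alternative N → β (β ⇒* ε) and another alternative N → α with FIRST(α) ∩ FOLLOW(N) ≠ ∅: on such a lookahead the parser cannot decide between expanding α and letting N vanish via β.

Nullable non-terminals: B, L, T.
FIRST sets used below: FIRST(L) = { 'num', ε }, FIRST(T) = { ε }

B: nullable alternative(s) B → ε, B → T T T; FOLLOW(B) = { $ }
  B → L b: FIRST \ {ε} = { 'b', 'num' } — disjoint from FOLLOW(B)
  B → ε: FIRST \ {ε} = { } — disjoint from FOLLOW(B)
  B → T T T: FIRST \ {ε} = { } — disjoint from FOLLOW(B)
  B → T b: FIRST \ {ε} = { 'b' } — disjoint from FOLLOW(B)
  B → ): FIRST \ {ε} = { ')' } — disjoint from FOLLOW(B)

L: nullable alternative(s) L → ε; FOLLOW(L) = { 'b' }
  L → ε: FIRST \ {ε} = { } — this is the only nullable alternative, skip
  L → num y: FIRST \ {ε} = { 'num' } — disjoint from FOLLOW(L)
T has a nullable alternative but only one production, so nothing to check.

No FIRST/FOLLOW conflicts found.

Answer: No FIRST/FOLLOW conflicts.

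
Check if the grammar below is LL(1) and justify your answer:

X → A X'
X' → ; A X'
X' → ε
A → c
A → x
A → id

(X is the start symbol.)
Yes, the grammar is LL(1).

A grammar is LL(1) if for each non-terminal N with multiple productions, the predict sets of those productions are pairwise disjoint, where PREDICT(N → α) = (FIRST(α) \ {ε}) ∪ (FOLLOW(N) if α ⇒* ε).

Relevant sets:
  FOLLOW(X') = { $ }

For X':
  PREDICT(X' → ';' A X') = { ';' }
  PREDICT(X' → ε) = { $ }
For A:
  PREDICT(A → c) = { 'c' }
  PREDICT(A → x) = { 'x' }
  PREDICT(A → id) = { 'id' }
X has a single production, so nothing to check there.

All predict sets are disjoint. The grammar IS LL(1).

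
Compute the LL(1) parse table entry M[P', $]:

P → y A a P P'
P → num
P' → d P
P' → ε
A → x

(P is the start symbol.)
P' → ε

To find M[P', $], we find productions for P' where $ is in the predict set (PREDICT(N → α) = (FIRST(α) \ {ε}) ∪ (FOLLOW(N) if α ⇒* ε)).

Relevant sets:
  FOLLOW(P') = { $, 'd' }

P' → d P: PREDICT = { 'd' }
P' → ε: PREDICT = { $, 'd' }
  $ is in predict set, so this production goes in M[P', $]

M[P', $] = P' → ε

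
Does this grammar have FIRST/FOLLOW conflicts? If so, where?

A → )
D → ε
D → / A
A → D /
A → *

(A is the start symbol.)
A FIRST/FOLLOW conflict occurs when a non-terminal N has a nullable alternative N → β (β ⇒* ε) and another alternative N → α with FIRST(α) ∩ FOLLOW(N) ≠ ∅: on such a lookahead the parser cannot decide between expanding α and letting N vanish via β.

Nullable non-terminals: D.

D: nullable alternative(s) D → ε; FOLLOW(D) = { '/' }
  D → ε: FIRST \ {ε} = { } — this is the only nullable alternative, skip
  D → / A: FIRST \ {ε} = { '/' } — overlaps FOLLOW(D) on { '/' }: CONFLICT

A has no nullable alternative, so no FIRST/FOLLOW check is needed there.

So the grammar has 1 FIRST/FOLLOW conflict (marked CONFLICT above).

Answer: Yes. D → '/' A with FOLLOW(D) on { '/' }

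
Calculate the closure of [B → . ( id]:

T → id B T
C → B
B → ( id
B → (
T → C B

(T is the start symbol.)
{ [B → . ( id] }

Start with: [B → . ( id]
The dot precedes the terminal '(', so nothing is added.

CLOSURE = { [B → . ( id] }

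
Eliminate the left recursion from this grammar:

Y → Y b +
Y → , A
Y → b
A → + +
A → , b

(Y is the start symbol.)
Y → , A Y'
Y → b Y'
Y' → b + Y'
Y' → ε
A → + +
A → , b

Y is directly left-recursive. The standard transformation for
  A → A α₁ | ... | A α_m | β₁ | ... | β_n
is
  A  → β₁ A' | ... | β_n A'
  A' → α₁ A' | ... | α_m A' | ε

Y → , A becomes Y → , A Y'
Y → b becomes Y → b Y'
Y → Y b + becomes Y' → b + Y'
Add Y' → ε

Productions for other non-terminals are unchanged:
  A → + +
  A → , b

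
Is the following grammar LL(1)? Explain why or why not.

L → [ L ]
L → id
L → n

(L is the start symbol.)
Yes, the grammar is LL(1).

For L:
  PREDICT(L → '[' L ']') = { '[' }
  PREDICT(L → id) = { 'id' }
  PREDICT(L → n) = { 'n' }

All predict sets are disjoint. The grammar IS LL(1).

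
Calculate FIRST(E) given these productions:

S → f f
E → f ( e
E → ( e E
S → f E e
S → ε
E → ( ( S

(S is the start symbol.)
{ '(', 'f' }

From E → f ( e:
  - f is a terminal: add 'f' and stop
From E → ( e E:
  - '(' is a terminal: add '(' and stop
From E → ( ( S:
  - '(' is a terminal: add '(' and stop

Collecting: FIRST(E) = { '(', 'f' }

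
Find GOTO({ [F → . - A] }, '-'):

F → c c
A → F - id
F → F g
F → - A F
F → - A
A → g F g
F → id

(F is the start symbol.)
{ [A → . F - id], [A → . g F g], [F → - . A], [F → . - A F], [F → . - A], [F → . F g], [F → . c c], [F → . id] }

GOTO(I, '-') = CLOSURE({ [A → αX.β] : [A → α.Xβ] ∈ I, X = '-' })

Items with dot before '-', with the dot advanced:
  [F → . - A] → [F → - . A]
Closure of the advanced items:
  [F → - . A] has the dot before A: add [A → . F - id], [A → . g F g]
  [A → . F - id] has the dot before F: add [F → . c c], [F → . F g], [F → . - A F], [F → . - A], [F → . id]

GOTO = { [A → . F - id], [A → . g F g], [F → - . A], [F → . - A F], [F → . - A], [F → . F g], [F → . c c], [F → . id] }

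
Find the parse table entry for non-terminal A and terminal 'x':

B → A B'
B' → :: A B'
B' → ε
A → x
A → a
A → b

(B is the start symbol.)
A → x

To find M[A, 'x'], we find productions for A where 'x' is in the predict set (PREDICT(N → α) = (FIRST(α) \ {ε}) ∪ (FOLLOW(N) if α ⇒* ε)).

A → x: PREDICT = { 'x' }
  'x' is in predict set, so this production goes in M[A, 'x']
A → a: PREDICT = { 'a' }
A → b: PREDICT = { 'b' }

M[A, 'x'] = A → x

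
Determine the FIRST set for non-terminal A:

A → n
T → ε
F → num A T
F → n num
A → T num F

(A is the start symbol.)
{ 'n', 'num' }

FIRST sets of the other non-terminals involved (by the same procedure, iterated to a fixed point):
  FIRST(T) = { ε }

From A → n:
  - n is a terminal: add 'n' and stop
From A → T num F:
  - T is a non-terminal: add FIRST(T) \ {ε} = { }
    T is nullable, so continue to the next symbol
  - num is a terminal: add 'num' and stop

Collecting: FIRST(A) = { 'n', 'num' }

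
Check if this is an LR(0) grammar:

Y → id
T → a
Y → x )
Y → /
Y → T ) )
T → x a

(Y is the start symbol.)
Yes, the grammar is LR(0)

A grammar is LR(0) if no state in the canonical LR(0) collection has:
  - both a shift item (dot before a terminal) and a complete item (shift-reduce conflict), or
  - two or more complete items (reduce-reduce conflict; the accept item [Y' → Y .] counts as a complete item here).

Augment with Y' → Y and build the canonical LR(0) collection (I0 = CLOSURE({[Y' → . Y]}), then GOTO on every symbol after a dot until no new states appear). It has 11 states:
  I0: { [T → . a], [T → . x a], [Y → . /], [Y → . T ) )], [Y → . id], [Y → . x )], [Y' → . Y] }  — shift
  I1: { [Y → / .] }  — reduce
  I2: { [Y → T . ) )] }  — shift
  I3: { [Y' → Y .] }  — accept
  I4: { [T → a .] }  — reduce
  I5: { [Y → id .] }  — reduce
  I6: { [T → x . a], [Y → x . )] }  — shift
  I7: { [Y → x ) .] }  — reduce
  I8: { [T → x a .] }  — reduce
  I9: { [Y → T ) . )] }  — shift
  I10: { [Y → T ) ) .] }  — reduce

Every state is either a pure shift/goto state or contains exactly one complete item and nothing to shift — no conflicts. The grammar is LR(0).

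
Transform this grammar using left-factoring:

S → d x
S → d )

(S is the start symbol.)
Left-factoring transforms A → αβ₁ | αβ₂ into A → αA' and A' → β₁ | β₂
(α is the longest common prefix among the alternatives). Repeat until
no nonterminal has two alternatives with a common prefix.

Round 1: S has alternatives sharing prefix 'd'. Introduce S': S → d S'
  Add: S' → x
  Add: S' → )

No remaining common prefixes — done.

Resulting grammar:
S → d S'
S' → x
S' → )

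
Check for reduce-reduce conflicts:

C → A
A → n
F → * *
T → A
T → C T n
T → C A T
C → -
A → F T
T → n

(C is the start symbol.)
A reduce-reduce conflict occurs when an LR(0) state has two complete items [A → α .] and [B → β .] — both call for a reduction, and with no lookahead the parser cannot choose between them.

Augment with C' → C and build the canonical LR(0) collection (I0 = CLOSURE({[C' → . C]}), then GOTO on every symbol after a dot until no new states appear). It has 16 states:
  I0: { [A → . F T], [A → . n], [C → . -], [C → . A], [C' → . C], [F → . * *] }  — shift
  I1: { [F → * . *] }  — shift
  I2: { [C → - .] }  — reduce
  I3: { [C → A .] }  — reduce
  I4: { [C' → C .] }  — accept
  I5: { [A → . F T], [A → . n], [A → F . T], [C → . -], [C → . A], [F → . * *], [T → . A], [T → . C A T], [T → . C T n], [T → . n] }  — shift
  I6: { [A → n .] }  — reduce
  I7: { [C → A .], [T → A .] }  — 2 reduces
  I8: { [A → . F T], [A → . n], [C → . -], [C → . A], [F → . * *], [T → . A], [T → . C A T], [T → . C T n], [T → . n], [T → C . A T], [T → C . T n] }  — shift
  I9: { [A → F T .] }  — reduce
  I10: { [A → n .], [T → n .] }  — 2 reduces
  I11: { [A → . F T], [A → . n], [C → . -], [C → . A], [C → A .], [F → . * *], [T → . A], [T → . C A T], [T → . C T n], [T → . n], [T → A .], [T → C A . T] }  — shift, 2 reduces
  I12: { [T → C T . n] }  — shift
  I13: { [T → C T n .] }  — reduce
  I14: { [T → C A T .] }  — reduce
  I15: { [F → * * .] }  — reduce

I7 contains complete items [C → A .], [T → A .] — reduce-reduce conflict.
I10 contains complete items [A → n .], [T → n .] — reduce-reduce conflict.
I11 contains complete items [C → A .], [T → A .] — reduce-reduce conflict.

Answer: Yes — I7: [C → A .] vs [T → A .]; I10: [A → n .] vs [T → n .]; I11: [C → A .] vs [T → A .]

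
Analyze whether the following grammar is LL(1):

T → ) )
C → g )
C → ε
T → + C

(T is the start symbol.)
Yes, the grammar is LL(1).

Relevant sets:
  FOLLOW(C) = { $ }

For T:
  PREDICT(T → ')' ')') = { ')' }
  PREDICT(T → '+' C) = { '+' }
For C:
  PREDICT(C → g ')') = { 'g' }
  PREDICT(C → ε) = { $ }

All predict sets are disjoint. The grammar IS LL(1).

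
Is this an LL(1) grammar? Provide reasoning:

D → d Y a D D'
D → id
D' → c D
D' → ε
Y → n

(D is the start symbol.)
A grammar is LL(1) if for each non-terminal N with multiple productions, the predict sets of those productions are pairwise disjoint, where PREDICT(N → α) = (FIRST(α) \ {ε}) ∪ (FOLLOW(N) if α ⇒* ε).

Relevant sets:
  FOLLOW(D') = { $, 'c' }

For D:
  PREDICT(D → d Y a D D') = { 'd' }
  PREDICT(D → id) = { 'id' }
For D':
  PREDICT(D' → c D) = { 'c' }
  PREDICT(D' → ε) = { $, 'c' }
Y has a single production, so nothing to check there.

Conflict found: Predict set conflict for D': { 'c' }
The grammar is NOT LL(1).

Answer: No. Predict set conflict for D': { 'c' }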